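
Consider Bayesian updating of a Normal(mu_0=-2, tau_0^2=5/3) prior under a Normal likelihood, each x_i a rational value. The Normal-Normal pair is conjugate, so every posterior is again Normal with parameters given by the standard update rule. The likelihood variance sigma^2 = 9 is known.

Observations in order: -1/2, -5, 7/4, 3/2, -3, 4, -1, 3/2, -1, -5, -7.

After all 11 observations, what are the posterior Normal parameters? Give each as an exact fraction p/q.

mu_0=-491/328, tau_0^2=45/82

obs 1: x=-1/2 → posterior Normal(-113/64, 45/32)
obs 2: x=-5 → posterior Normal(-163/74, 45/37)
obs 3: x=7/4 → posterior Normal(-97/56, 15/14)
obs 4: x=3/2 → posterior Normal(-261/188, 45/47)
obs 5: x=-3 → posterior Normal(-321/208, 45/52)
obs 6: x=4 → posterior Normal(-241/228, 15/19)
obs 7: x=-1 → posterior Normal(-261/248, 45/62)
obs 8: x=3/2 → posterior Normal(-231/268, 45/67)
obs 9: x=-1 → posterior Normal(-251/288, 5/8)
obs 10: x=-5 → posterior Normal(-351/308, 45/77)
obs 11: x=-7 → posterior Normal(-491/328, 45/82)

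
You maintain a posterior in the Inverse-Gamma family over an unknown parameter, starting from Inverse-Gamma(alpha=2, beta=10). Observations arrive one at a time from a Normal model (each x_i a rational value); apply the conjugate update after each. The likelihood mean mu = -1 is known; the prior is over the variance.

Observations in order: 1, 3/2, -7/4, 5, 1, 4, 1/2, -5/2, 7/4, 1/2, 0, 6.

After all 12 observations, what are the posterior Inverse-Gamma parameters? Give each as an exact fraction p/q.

alpha=8, beta=1281/16

obs 1: x=1 → posterior Inverse-Gamma(5/2, 12)
obs 2: x=3/2 → posterior Inverse-Gamma(3, 121/8)
obs 3: x=-7/4 → posterior Inverse-Gamma(7/2, 493/32)
obs 4: x=5 → posterior Inverse-Gamma(4, 1069/32)
obs 5: x=1 → posterior Inverse-Gamma(9/2, 1133/32)
obs 6: x=4 → posterior Inverse-Gamma(5, 1533/32)
obs 7: x=1/2 → posterior Inverse-Gamma(11/2, 1569/32)
obs 8: x=-5/2 → posterior Inverse-Gamma(6, 1605/32)
obs 9: x=7/4 → posterior Inverse-Gamma(13/2, 863/16)
obs 10: x=1/2 → posterior Inverse-Gamma(7, 881/16)
obs 11: x=0 → posterior Inverse-Gamma(15/2, 889/16)
obs 12: x=6 → posterior Inverse-Gamma(8, 1281/16)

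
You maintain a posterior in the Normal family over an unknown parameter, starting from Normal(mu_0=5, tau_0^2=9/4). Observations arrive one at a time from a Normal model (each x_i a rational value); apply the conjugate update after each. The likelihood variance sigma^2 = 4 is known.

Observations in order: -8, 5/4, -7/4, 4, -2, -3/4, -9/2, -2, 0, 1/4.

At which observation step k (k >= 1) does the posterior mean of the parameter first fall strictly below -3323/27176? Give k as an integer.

obs 1: x=-8 → posterior Normal(8/25, 36/25)
obs 2: x=5/4 → posterior Normal(77/136, 18/17)
obs 3: x=-7/4 → posterior Normal(7/86, 36/43)
obs 4: x=4 → posterior Normal(79/104, 9/13)
obs 5: x=-2 → posterior Normal(43/122, 36/61)
obs 6: x=-3/4 → posterior Normal(59/280, 18/35)
obs 7: x=-9/2 → posterior Normal(-103/316, 36/79)
obs 8: x=-2 → posterior Normal(-175/352, 9/22)
obs 9: x=0 → posterior Normal(-175/388, 36/97)
obs 10: x=1/4 → posterior Normal(-83/212, 18/53)

k = 7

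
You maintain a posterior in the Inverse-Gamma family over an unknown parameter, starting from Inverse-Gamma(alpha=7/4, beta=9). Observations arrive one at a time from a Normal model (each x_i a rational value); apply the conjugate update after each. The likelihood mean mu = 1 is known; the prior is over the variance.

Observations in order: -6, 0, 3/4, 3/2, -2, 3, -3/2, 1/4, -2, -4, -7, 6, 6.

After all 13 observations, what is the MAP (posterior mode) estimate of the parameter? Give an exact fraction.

1889/148

obs 1: x=-6 → posterior Inverse-Gamma(9/4, 67/2)
obs 2: x=0 → posterior Inverse-Gamma(11/4, 34)
obs 3: x=3/4 → posterior Inverse-Gamma(13/4, 1089/32)
obs 4: x=3/2 → posterior Inverse-Gamma(15/4, 1093/32)
obs 5: x=-2 → posterior Inverse-Gamma(17/4, 1237/32)
obs 6: x=3 → posterior Inverse-Gamma(19/4, 1301/32)
obs 7: x=-3/2 → posterior Inverse-Gamma(21/4, 1401/32)
obs 8: x=1/4 → posterior Inverse-Gamma(23/4, 705/16)
obs 9: x=-2 → posterior Inverse-Gamma(25/4, 777/16)
obs 10: x=-4 → posterior Inverse-Gamma(27/4, 977/16)
obs 11: x=-7 → posterior Inverse-Gamma(29/4, 1489/16)
obs 12: x=6 → posterior Inverse-Gamma(31/4, 1689/16)
obs 13: x=6 → posterior Inverse-Gamma(33/4, 1889/16)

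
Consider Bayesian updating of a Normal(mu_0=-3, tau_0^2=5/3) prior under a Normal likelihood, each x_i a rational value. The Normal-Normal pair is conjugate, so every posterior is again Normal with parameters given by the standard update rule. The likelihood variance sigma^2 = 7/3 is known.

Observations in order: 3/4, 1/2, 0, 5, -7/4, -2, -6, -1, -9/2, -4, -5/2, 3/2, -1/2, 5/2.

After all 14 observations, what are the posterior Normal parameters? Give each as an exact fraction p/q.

mu_0=-81/77, tau_0^2=5/33

obs 1: x=3/4 → posterior Normal(-23/16, 35/36)
obs 2: x=1/2 → posterior Normal(-59/68, 35/51)
obs 3: x=0 → posterior Normal(-59/88, 35/66)
obs 4: x=5 → posterior Normal(41/108, 35/81)
obs 5: x=-7/4 → posterior Normal(3/64, 35/96)
obs 6: x=-2 → posterior Normal(-17/74, 35/111)
obs 7: x=-6 → posterior Normal(-11/12, 5/18)
obs 8: x=-1 → posterior Normal(-87/94, 35/141)
obs 9: x=-9/2 → posterior Normal(-33/26, 35/156)
obs 10: x=-4 → posterior Normal(-86/57, 35/171)
obs 11: x=-5/2 → posterior Normal(-197/124, 35/186)
obs 12: x=3/2 → posterior Normal(-91/67, 35/201)
obs 13: x=-1/2 → posterior Normal(-187/144, 35/216)
obs 14: x=5/2 → posterior Normal(-81/77, 5/33)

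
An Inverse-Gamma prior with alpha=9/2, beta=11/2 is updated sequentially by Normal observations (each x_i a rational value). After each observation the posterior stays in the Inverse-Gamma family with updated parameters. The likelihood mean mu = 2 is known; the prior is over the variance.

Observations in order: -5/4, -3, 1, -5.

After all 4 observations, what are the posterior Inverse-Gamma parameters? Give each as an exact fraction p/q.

obs 1: x=-5/4 → posterior Inverse-Gamma(5, 345/32)
obs 2: x=-3 → posterior Inverse-Gamma(11/2, 745/32)
obs 3: x=1 → posterior Inverse-Gamma(6, 761/32)
obs 4: x=-5 → posterior Inverse-Gamma(13/2, 1545/32)

alpha=13/2, beta=1545/32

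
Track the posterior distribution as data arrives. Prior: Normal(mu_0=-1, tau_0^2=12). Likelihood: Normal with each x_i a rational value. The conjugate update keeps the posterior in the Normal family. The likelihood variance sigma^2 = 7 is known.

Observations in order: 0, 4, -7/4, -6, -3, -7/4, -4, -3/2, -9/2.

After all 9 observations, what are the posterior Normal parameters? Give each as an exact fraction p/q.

obs 1: x=0 → posterior Normal(-7/19, 84/19)
obs 2: x=4 → posterior Normal(41/31, 84/31)
obs 3: x=-7/4 → posterior Normal(20/43, 84/43)
obs 4: x=-6 → posterior Normal(-52/55, 84/55)
obs 5: x=-3 → posterior Normal(-88/67, 84/67)
obs 6: x=-7/4 → posterior Normal(-109/79, 84/79)
obs 7: x=-4 → posterior Normal(-157/91, 12/13)
obs 8: x=-3/2 → posterior Normal(-175/103, 84/103)
obs 9: x=-9/2 → posterior Normal(-229/115, 84/115)

mu_0=-229/115, tau_0^2=84/115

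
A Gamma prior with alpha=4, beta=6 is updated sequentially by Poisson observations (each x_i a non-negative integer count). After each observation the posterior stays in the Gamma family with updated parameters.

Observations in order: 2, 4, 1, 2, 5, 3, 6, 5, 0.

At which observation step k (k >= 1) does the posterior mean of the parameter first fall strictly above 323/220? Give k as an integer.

k = 5

obs 1: x=2 → posterior Gamma(6, 7)
obs 2: x=4 → posterior Gamma(10, 8)
obs 3: x=1 → posterior Gamma(11, 9)
obs 4: x=2 → posterior Gamma(13, 10)
obs 5: x=5 → posterior Gamma(18, 11)
obs 6: x=3 → posterior Gamma(21, 12)
obs 7: x=6 → posterior Gamma(27, 13)
obs 8: x=5 → posterior Gamma(32, 14)
obs 9: x=0 → posterior Gamma(32, 15)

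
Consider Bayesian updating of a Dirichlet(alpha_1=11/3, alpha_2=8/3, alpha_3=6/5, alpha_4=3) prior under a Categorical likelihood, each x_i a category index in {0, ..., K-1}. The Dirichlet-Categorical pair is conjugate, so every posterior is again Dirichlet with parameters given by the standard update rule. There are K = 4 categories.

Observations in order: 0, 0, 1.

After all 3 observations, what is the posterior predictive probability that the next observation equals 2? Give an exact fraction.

18/203

obs 1: x=0 → posterior Dirichlet(14/3, 8/3, 6/5, 3)
obs 2: x=0 → posterior Dirichlet(17/3, 8/3, 6/5, 3)
obs 3: x=1 → posterior Dirichlet(17/3, 11/3, 6/5, 3)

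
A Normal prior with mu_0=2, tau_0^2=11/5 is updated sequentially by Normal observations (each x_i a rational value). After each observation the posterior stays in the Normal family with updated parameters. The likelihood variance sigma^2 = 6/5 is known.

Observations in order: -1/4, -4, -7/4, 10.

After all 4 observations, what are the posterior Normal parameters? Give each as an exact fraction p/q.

obs 1: x=-1/4 → posterior Normal(37/68, 66/85)
obs 2: x=-4 → posterior Normal(-139/112, 33/70)
obs 3: x=-7/4 → posterior Normal(-18/13, 22/65)
obs 4: x=10 → posterior Normal(28/25, 33/125)

mu_0=28/25, tau_0^2=33/125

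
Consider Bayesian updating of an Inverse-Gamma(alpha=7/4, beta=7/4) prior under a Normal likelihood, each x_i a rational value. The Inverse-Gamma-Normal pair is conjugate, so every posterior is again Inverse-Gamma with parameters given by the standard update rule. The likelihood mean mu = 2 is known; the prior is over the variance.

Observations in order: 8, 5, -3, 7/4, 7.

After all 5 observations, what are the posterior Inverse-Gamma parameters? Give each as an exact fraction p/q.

alpha=17/4, beta=1577/32

obs 1: x=8 → posterior Inverse-Gamma(9/4, 79/4)
obs 2: x=5 → posterior Inverse-Gamma(11/4, 97/4)
obs 3: x=-3 → posterior Inverse-Gamma(13/4, 147/4)
obs 4: x=7/4 → posterior Inverse-Gamma(15/4, 1177/32)
obs 5: x=7 → posterior Inverse-Gamma(17/4, 1577/32)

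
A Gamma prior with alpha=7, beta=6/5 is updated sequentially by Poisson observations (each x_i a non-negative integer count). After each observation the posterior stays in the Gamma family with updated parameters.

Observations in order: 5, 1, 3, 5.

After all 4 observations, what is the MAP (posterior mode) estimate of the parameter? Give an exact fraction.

obs 1: x=5 → posterior Gamma(12, 11/5)
obs 2: x=1 → posterior Gamma(13, 16/5)
obs 3: x=3 → posterior Gamma(16, 21/5)
obs 4: x=5 → posterior Gamma(21, 26/5)

50/13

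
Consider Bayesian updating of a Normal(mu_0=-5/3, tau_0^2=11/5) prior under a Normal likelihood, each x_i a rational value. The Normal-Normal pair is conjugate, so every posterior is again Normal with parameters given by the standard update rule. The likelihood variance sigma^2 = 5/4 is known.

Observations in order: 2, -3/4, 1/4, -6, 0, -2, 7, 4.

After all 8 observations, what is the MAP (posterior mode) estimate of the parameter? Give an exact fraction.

obs 1: x=2 → posterior Normal(139/207, 55/69)
obs 2: x=-3/4 → posterior Normal(40/339, 55/113)
obs 3: x=1/4 → posterior Normal(73/471, 55/157)
obs 4: x=-6 → posterior Normal(-719/603, 55/201)
obs 5: x=0 → posterior Normal(-719/735, 11/49)
obs 6: x=-2 → posterior Normal(-983/867, 55/289)
obs 7: x=7 → posterior Normal(-59/999, 55/333)
obs 8: x=4 → posterior Normal(469/1131, 55/377)

469/1131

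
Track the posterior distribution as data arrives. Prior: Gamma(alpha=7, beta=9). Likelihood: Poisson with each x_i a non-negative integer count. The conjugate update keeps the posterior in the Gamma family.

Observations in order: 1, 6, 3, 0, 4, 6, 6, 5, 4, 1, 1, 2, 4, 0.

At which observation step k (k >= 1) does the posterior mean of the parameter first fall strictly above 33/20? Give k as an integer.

k = 6

obs 1: x=1 → posterior Gamma(8, 10)
obs 2: x=6 → posterior Gamma(14, 11)
obs 3: x=3 → posterior Gamma(17, 12)
obs 4: x=0 → posterior Gamma(17, 13)
obs 5: x=4 → posterior Gamma(21, 14)
obs 6: x=6 → posterior Gamma(27, 15)
obs 7: x=6 → posterior Gamma(33, 16)
obs 8: x=5 → posterior Gamma(38, 17)
obs 9: x=4 → posterior Gamma(42, 18)
obs 10: x=1 → posterior Gamma(43, 19)
obs 11: x=1 → posterior Gamma(44, 20)
obs 12: x=2 → posterior Gamma(46, 21)
obs 13: x=4 → posterior Gamma(50, 22)
obs 14: x=0 → posterior Gamma(50, 23)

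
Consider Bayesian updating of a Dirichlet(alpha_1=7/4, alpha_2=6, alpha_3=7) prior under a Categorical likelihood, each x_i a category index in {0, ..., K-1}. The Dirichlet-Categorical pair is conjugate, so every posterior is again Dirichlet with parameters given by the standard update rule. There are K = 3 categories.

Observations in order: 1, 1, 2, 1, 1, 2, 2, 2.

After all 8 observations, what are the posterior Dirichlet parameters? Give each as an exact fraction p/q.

alpha_1=7/4, alpha_2=10, alpha_3=11

obs 1: x=1 → posterior Dirichlet(7/4, 7, 7)
obs 2: x=1 → posterior Dirichlet(7/4, 8, 7)
obs 3: x=2 → posterior Dirichlet(7/4, 8, 8)
obs 4: x=1 → posterior Dirichlet(7/4, 9, 8)
obs 5: x=1 → posterior Dirichlet(7/4, 10, 8)
obs 6: x=2 → posterior Dirichlet(7/4, 10, 9)
obs 7: x=2 → posterior Dirichlet(7/4, 10, 10)
obs 8: x=2 → posterior Dirichlet(7/4, 10, 11)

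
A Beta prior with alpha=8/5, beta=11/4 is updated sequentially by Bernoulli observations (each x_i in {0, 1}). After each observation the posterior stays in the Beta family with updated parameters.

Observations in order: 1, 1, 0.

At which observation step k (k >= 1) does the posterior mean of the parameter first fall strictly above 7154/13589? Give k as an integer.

k = 2

obs 1: x=1 → posterior Beta(13/5, 11/4)
obs 2: x=1 → posterior Beta(18/5, 11/4)
obs 3: x=0 → posterior Beta(18/5, 15/4)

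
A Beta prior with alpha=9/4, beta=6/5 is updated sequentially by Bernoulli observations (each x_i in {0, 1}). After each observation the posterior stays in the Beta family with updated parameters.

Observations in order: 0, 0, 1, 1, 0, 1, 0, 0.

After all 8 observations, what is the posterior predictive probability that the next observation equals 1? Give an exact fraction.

105/229

obs 1: x=0 → posterior Beta(9/4, 11/5)
obs 2: x=0 → posterior Beta(9/4, 16/5)
obs 3: x=1 → posterior Beta(13/4, 16/5)
obs 4: x=1 → posterior Beta(17/4, 16/5)
obs 5: x=0 → posterior Beta(17/4, 21/5)
obs 6: x=1 → posterior Beta(21/4, 21/5)
obs 7: x=0 → posterior Beta(21/4, 26/5)
obs 8: x=0 → posterior Beta(21/4, 31/5)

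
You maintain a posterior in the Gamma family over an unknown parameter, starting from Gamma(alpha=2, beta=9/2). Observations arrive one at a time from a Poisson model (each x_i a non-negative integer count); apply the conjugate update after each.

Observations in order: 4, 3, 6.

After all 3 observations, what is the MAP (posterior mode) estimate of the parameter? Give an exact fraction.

28/15

obs 1: x=4 → posterior Gamma(6, 11/2)
obs 2: x=3 → posterior Gamma(9, 13/2)
obs 3: x=6 → posterior Gamma(15, 15/2)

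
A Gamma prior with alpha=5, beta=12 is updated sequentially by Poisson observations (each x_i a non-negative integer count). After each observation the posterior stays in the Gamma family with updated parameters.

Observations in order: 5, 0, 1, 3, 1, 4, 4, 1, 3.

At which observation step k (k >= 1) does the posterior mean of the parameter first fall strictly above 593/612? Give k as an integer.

k = 6

obs 1: x=5 → posterior Gamma(10, 13)
obs 2: x=0 → posterior Gamma(10, 14)
obs 3: x=1 → posterior Gamma(11, 15)
obs 4: x=3 → posterior Gamma(14, 16)
obs 5: x=1 → posterior Gamma(15, 17)
obs 6: x=4 → posterior Gamma(19, 18)
obs 7: x=4 → posterior Gamma(23, 19)
obs 8: x=1 → posterior Gamma(24, 20)
obs 9: x=3 → posterior Gamma(27, 21)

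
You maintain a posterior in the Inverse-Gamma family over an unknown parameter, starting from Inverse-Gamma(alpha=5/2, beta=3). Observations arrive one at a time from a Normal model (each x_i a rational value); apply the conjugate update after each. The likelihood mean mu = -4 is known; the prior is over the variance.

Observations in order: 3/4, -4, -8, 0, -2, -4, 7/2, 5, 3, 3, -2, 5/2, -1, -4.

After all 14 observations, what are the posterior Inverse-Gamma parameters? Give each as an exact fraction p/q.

obs 1: x=3/4 → posterior Inverse-Gamma(3, 457/32)
obs 2: x=-4 → posterior Inverse-Gamma(7/2, 457/32)
obs 3: x=-8 → posterior Inverse-Gamma(4, 713/32)
obs 4: x=0 → posterior Inverse-Gamma(9/2, 969/32)
obs 5: x=-2 → posterior Inverse-Gamma(5, 1033/32)
obs 6: x=-4 → posterior Inverse-Gamma(11/2, 1033/32)
obs 7: x=7/2 → posterior Inverse-Gamma(6, 1933/32)
obs 8: x=5 → posterior Inverse-Gamma(13/2, 3229/32)
obs 9: x=3 → posterior Inverse-Gamma(7, 4013/32)
obs 10: x=3 → posterior Inverse-Gamma(15/2, 4797/32)
obs 11: x=-2 → posterior Inverse-Gamma(8, 4861/32)
obs 12: x=5/2 → posterior Inverse-Gamma(17/2, 5537/32)
obs 13: x=-1 → posterior Inverse-Gamma(9, 5681/32)
obs 14: x=-4 → posterior Inverse-Gamma(19/2, 5681/32)

alpha=19/2, beta=5681/32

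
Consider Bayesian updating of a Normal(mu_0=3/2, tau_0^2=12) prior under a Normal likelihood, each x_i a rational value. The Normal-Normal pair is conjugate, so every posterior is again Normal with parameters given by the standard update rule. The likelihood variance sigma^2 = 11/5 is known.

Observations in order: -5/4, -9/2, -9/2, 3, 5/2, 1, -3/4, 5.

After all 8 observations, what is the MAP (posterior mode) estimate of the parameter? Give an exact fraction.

93/982

obs 1: x=-5/4 → posterior Normal(-117/142, 132/71)
obs 2: x=-9/2 → posterior Normal(-657/262, 132/131)
obs 3: x=-9/2 → posterior Normal(-1197/382, 132/191)
obs 4: x=3 → posterior Normal(-837/502, 132/251)
obs 5: x=5/2 → posterior Normal(-537/622, 132/311)
obs 6: x=1 → posterior Normal(-417/742, 132/371)
obs 7: x=-3/4 → posterior Normal(-507/862, 132/431)
obs 8: x=5 → posterior Normal(93/982, 132/491)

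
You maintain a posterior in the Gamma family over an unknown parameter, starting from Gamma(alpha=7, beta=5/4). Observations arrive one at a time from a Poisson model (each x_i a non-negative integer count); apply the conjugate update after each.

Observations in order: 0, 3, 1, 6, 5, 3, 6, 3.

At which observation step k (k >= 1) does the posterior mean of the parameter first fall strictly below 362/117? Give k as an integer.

obs 1: x=0 → posterior Gamma(7, 9/4)
obs 2: x=3 → posterior Gamma(10, 13/4)
obs 3: x=1 → posterior Gamma(11, 17/4)
obs 4: x=6 → posterior Gamma(17, 21/4)
obs 5: x=5 → posterior Gamma(22, 25/4)
obs 6: x=3 → posterior Gamma(25, 29/4)
obs 7: x=6 → posterior Gamma(31, 33/4)
obs 8: x=3 → posterior Gamma(34, 37/4)

k = 2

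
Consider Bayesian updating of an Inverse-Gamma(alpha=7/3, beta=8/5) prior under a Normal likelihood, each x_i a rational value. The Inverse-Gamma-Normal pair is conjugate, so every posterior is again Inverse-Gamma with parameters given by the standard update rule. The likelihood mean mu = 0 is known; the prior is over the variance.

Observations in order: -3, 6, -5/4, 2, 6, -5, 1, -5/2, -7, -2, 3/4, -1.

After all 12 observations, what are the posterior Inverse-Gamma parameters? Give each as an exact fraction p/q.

alpha=25/3, beta=7063/80

obs 1: x=-3 → posterior Inverse-Gamma(17/6, 61/10)
obs 2: x=6 → posterior Inverse-Gamma(10/3, 241/10)
obs 3: x=-5/4 → posterior Inverse-Gamma(23/6, 3981/160)
obs 4: x=2 → posterior Inverse-Gamma(13/3, 4301/160)
obs 5: x=6 → posterior Inverse-Gamma(29/6, 7181/160)
obs 6: x=-5 → posterior Inverse-Gamma(16/3, 9181/160)
obs 7: x=1 → posterior Inverse-Gamma(35/6, 9261/160)
obs 8: x=-5/2 → posterior Inverse-Gamma(19/3, 9761/160)
obs 9: x=-7 → posterior Inverse-Gamma(41/6, 13681/160)
obs 10: x=-2 → posterior Inverse-Gamma(22/3, 14001/160)
obs 11: x=3/4 → posterior Inverse-Gamma(47/6, 7023/80)
obs 12: x=-1 → posterior Inverse-Gamma(25/3, 7063/80)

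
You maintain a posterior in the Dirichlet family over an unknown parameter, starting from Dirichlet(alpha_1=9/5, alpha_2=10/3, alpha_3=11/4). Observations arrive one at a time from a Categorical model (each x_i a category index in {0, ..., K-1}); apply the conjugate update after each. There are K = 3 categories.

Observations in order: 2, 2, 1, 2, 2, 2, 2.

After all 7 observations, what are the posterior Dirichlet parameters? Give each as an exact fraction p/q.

obs 1: x=2 → posterior Dirichlet(9/5, 10/3, 15/4)
obs 2: x=2 → posterior Dirichlet(9/5, 10/3, 19/4)
obs 3: x=1 → posterior Dirichlet(9/5, 13/3, 19/4)
obs 4: x=2 → posterior Dirichlet(9/5, 13/3, 23/4)
obs 5: x=2 → posterior Dirichlet(9/5, 13/3, 27/4)
obs 6: x=2 → posterior Dirichlet(9/5, 13/3, 31/4)
obs 7: x=2 → posterior Dirichlet(9/5, 13/3, 35/4)

alpha_1=9/5, alpha_2=13/3, alpha_3=35/4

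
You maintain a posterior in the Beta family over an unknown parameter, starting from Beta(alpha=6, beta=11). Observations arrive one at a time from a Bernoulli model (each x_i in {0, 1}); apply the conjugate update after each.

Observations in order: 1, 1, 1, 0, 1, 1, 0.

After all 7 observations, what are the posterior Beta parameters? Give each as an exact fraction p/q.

alpha=11, beta=13

obs 1: x=1 → posterior Beta(7, 11)
obs 2: x=1 → posterior Beta(8, 11)
obs 3: x=1 → posterior Beta(9, 11)
obs 4: x=0 → posterior Beta(9, 12)
obs 5: x=1 → posterior Beta(10, 12)
obs 6: x=1 → posterior Beta(11, 12)
obs 7: x=0 → posterior Beta(11, 13)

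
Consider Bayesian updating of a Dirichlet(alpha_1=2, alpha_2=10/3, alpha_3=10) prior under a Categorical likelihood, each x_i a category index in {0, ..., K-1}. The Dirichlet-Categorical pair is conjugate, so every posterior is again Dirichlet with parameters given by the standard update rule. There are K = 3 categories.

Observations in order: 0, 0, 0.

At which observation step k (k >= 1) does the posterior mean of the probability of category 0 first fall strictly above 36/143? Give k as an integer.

obs 1: x=0 → posterior Dirichlet(3, 10/3, 10)
obs 2: x=0 → posterior Dirichlet(4, 10/3, 10)
obs 3: x=0 → posterior Dirichlet(5, 10/3, 10)

k = 3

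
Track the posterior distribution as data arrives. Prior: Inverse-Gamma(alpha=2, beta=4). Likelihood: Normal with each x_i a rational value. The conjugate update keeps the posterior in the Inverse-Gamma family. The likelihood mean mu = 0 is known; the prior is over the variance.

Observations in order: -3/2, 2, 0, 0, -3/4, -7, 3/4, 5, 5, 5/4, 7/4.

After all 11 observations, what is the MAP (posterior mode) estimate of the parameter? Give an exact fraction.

7

obs 1: x=-3/2 → posterior Inverse-Gamma(5/2, 41/8)
obs 2: x=2 → posterior Inverse-Gamma(3, 57/8)
obs 3: x=0 → posterior Inverse-Gamma(7/2, 57/8)
obs 4: x=0 → posterior Inverse-Gamma(4, 57/8)
obs 5: x=-3/4 → posterior Inverse-Gamma(9/2, 237/32)
obs 6: x=-7 → posterior Inverse-Gamma(5, 1021/32)
obs 7: x=3/4 → posterior Inverse-Gamma(11/2, 515/16)
obs 8: x=5 → posterior Inverse-Gamma(6, 715/16)
obs 9: x=5 → posterior Inverse-Gamma(13/2, 915/16)
obs 10: x=5/4 → posterior Inverse-Gamma(7, 1855/32)
obs 11: x=7/4 → posterior Inverse-Gamma(15/2, 119/2)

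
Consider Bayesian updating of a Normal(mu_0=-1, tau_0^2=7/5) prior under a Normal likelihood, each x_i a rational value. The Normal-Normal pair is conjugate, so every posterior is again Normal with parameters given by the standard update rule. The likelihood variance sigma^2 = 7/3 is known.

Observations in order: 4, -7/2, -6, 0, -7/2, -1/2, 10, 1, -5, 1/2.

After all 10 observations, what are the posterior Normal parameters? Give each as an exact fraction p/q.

mu_0=-2/5, tau_0^2=1/5

obs 1: x=4 → posterior Normal(7/8, 7/8)
obs 2: x=-7/2 → posterior Normal(-7/22, 7/11)
obs 3: x=-6 → posterior Normal(-43/28, 1/2)
obs 4: x=0 → posterior Normal(-43/34, 7/17)
obs 5: x=-7/2 → posterior Normal(-8/5, 7/20)
obs 6: x=-1/2 → posterior Normal(-67/46, 7/23)
obs 7: x=10 → posterior Normal(-7/52, 7/26)
obs 8: x=1 → posterior Normal(-1/58, 7/29)
obs 9: x=-5 → posterior Normal(-31/64, 7/32)
obs 10: x=1/2 → posterior Normal(-2/5, 1/5)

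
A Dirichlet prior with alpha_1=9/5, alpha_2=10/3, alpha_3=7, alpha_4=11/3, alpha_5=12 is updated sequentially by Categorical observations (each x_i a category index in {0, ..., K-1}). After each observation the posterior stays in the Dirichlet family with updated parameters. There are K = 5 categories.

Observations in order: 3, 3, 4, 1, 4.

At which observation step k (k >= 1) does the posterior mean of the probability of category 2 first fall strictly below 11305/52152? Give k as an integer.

obs 1: x=3 → posterior Dirichlet(9/5, 10/3, 7, 14/3, 12)
obs 2: x=3 → posterior Dirichlet(9/5, 10/3, 7, 17/3, 12)
obs 3: x=4 → posterior Dirichlet(9/5, 10/3, 7, 17/3, 13)
obs 4: x=1 → posterior Dirichlet(9/5, 13/3, 7, 17/3, 13)
obs 5: x=4 → posterior Dirichlet(9/5, 13/3, 7, 17/3, 14)

k = 5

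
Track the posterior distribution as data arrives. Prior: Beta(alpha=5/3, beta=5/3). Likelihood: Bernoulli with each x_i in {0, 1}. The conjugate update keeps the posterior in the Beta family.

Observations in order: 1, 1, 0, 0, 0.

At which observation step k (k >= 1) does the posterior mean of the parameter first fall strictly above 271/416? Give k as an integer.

obs 1: x=1 → posterior Beta(8/3, 5/3)
obs 2: x=1 → posterior Beta(11/3, 5/3)
obs 3: x=0 → posterior Beta(11/3, 8/3)
obs 4: x=0 → posterior Beta(11/3, 11/3)
obs 5: x=0 → posterior Beta(11/3, 14/3)

k = 2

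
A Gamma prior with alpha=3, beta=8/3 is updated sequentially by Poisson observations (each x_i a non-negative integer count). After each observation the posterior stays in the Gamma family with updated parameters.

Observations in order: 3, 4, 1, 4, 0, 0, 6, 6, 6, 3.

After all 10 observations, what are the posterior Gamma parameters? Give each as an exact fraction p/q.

obs 1: x=3 → posterior Gamma(6, 11/3)
obs 2: x=4 → posterior Gamma(10, 14/3)
obs 3: x=1 → posterior Gamma(11, 17/3)
obs 4: x=4 → posterior Gamma(15, 20/3)
obs 5: x=0 → posterior Gamma(15, 23/3)
obs 6: x=0 → posterior Gamma(15, 26/3)
obs 7: x=6 → posterior Gamma(21, 29/3)
obs 8: x=6 → posterior Gamma(27, 32/3)
obs 9: x=6 → posterior Gamma(33, 35/3)
obs 10: x=3 → posterior Gamma(36, 38/3)

alpha=36, beta=38/3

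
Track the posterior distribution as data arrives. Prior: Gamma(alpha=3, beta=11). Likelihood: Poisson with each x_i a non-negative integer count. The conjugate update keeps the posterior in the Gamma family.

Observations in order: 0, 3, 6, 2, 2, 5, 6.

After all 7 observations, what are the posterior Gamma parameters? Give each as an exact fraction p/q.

obs 1: x=0 → posterior Gamma(3, 12)
obs 2: x=3 → posterior Gamma(6, 13)
obs 3: x=6 → posterior Gamma(12, 14)
obs 4: x=2 → posterior Gamma(14, 15)
obs 5: x=2 → posterior Gamma(16, 16)
obs 6: x=5 → posterior Gamma(21, 17)
obs 7: x=6 → posterior Gamma(27, 18)

alpha=27, beta=18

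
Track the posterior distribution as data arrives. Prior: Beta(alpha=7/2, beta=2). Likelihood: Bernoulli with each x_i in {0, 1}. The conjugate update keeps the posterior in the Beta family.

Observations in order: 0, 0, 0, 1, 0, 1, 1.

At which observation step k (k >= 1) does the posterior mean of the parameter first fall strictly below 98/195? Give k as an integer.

obs 1: x=0 → posterior Beta(7/2, 3)
obs 2: x=0 → posterior Beta(7/2, 4)
obs 3: x=0 → posterior Beta(7/2, 5)
obs 4: x=1 → posterior Beta(9/2, 5)
obs 5: x=0 → posterior Beta(9/2, 6)
obs 6: x=1 → posterior Beta(11/2, 6)
obs 7: x=1 → posterior Beta(13/2, 6)

k = 2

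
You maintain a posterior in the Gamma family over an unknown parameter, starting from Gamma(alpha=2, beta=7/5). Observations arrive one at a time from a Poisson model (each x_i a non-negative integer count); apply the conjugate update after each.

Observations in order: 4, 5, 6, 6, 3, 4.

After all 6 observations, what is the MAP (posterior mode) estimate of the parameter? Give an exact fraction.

obs 1: x=4 → posterior Gamma(6, 12/5)
obs 2: x=5 → posterior Gamma(11, 17/5)
obs 3: x=6 → posterior Gamma(17, 22/5)
obs 4: x=6 → posterior Gamma(23, 27/5)
obs 5: x=3 → posterior Gamma(26, 32/5)
obs 6: x=4 → posterior Gamma(30, 37/5)

145/37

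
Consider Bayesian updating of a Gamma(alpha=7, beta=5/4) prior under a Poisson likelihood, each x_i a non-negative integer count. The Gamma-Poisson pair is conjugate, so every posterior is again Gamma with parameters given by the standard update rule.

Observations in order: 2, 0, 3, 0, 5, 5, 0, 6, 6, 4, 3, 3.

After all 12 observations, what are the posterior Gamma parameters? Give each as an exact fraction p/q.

obs 1: x=2 → posterior Gamma(9, 9/4)
obs 2: x=0 → posterior Gamma(9, 13/4)
obs 3: x=3 → posterior Gamma(12, 17/4)
obs 4: x=0 → posterior Gamma(12, 21/4)
obs 5: x=5 → posterior Gamma(17, 25/4)
obs 6: x=5 → posterior Gamma(22, 29/4)
obs 7: x=0 → posterior Gamma(22, 33/4)
obs 8: x=6 → posterior Gamma(28, 37/4)
obs 9: x=6 → posterior Gamma(34, 41/4)
obs 10: x=4 → posterior Gamma(38, 45/4)
obs 11: x=3 → posterior Gamma(41, 49/4)
obs 12: x=3 → posterior Gamma(44, 53/4)

alpha=44, beta=53/4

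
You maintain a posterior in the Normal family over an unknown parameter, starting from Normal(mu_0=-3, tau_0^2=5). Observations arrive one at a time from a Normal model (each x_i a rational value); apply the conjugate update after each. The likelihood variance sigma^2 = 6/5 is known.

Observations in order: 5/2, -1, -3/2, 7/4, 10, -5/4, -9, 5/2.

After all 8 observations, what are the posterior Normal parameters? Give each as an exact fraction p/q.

mu_0=41/103, tau_0^2=15/103

obs 1: x=5/2 → posterior Normal(89/62, 30/31)
obs 2: x=-1 → posterior Normal(39/112, 15/28)
obs 3: x=-3/2 → posterior Normal(-2/9, 10/27)
obs 4: x=7/4 → posterior Normal(103/424, 15/53)
obs 5: x=10 → posterior Normal(1103/524, 30/131)
obs 6: x=-5/4 → posterior Normal(163/104, 5/26)
obs 7: x=-9 → posterior Normal(39/362, 30/181)
obs 8: x=5/2 → posterior Normal(41/103, 15/103)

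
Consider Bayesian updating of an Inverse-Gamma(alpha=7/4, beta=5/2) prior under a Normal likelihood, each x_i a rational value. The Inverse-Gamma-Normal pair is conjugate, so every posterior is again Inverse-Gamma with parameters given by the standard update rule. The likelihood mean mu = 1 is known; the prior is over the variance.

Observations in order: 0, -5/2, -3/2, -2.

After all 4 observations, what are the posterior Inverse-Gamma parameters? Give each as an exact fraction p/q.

alpha=15/4, beta=67/4

obs 1: x=0 → posterior Inverse-Gamma(9/4, 3)
obs 2: x=-5/2 → posterior Inverse-Gamma(11/4, 73/8)
obs 3: x=-3/2 → posterior Inverse-Gamma(13/4, 49/4)
obs 4: x=-2 → posterior Inverse-Gamma(15/4, 67/4)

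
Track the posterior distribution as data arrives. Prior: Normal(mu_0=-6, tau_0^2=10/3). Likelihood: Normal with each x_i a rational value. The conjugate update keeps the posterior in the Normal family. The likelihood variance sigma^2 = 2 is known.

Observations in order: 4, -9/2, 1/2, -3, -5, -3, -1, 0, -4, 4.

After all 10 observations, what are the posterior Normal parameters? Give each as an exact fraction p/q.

mu_0=-78/53, tau_0^2=10/53

obs 1: x=4 → posterior Normal(1/4, 5/4)
obs 2: x=-9/2 → posterior Normal(-41/26, 10/13)
obs 3: x=1/2 → posterior Normal(-1, 5/9)
obs 4: x=-3 → posterior Normal(-33/23, 10/23)
obs 5: x=-5 → posterior Normal(-29/14, 5/14)
obs 6: x=-3 → posterior Normal(-73/33, 10/33)
obs 7: x=-1 → posterior Normal(-39/19, 5/19)
obs 8: x=0 → posterior Normal(-78/43, 10/43)
obs 9: x=-4 → posterior Normal(-49/24, 5/24)
obs 10: x=4 → posterior Normal(-78/53, 10/53)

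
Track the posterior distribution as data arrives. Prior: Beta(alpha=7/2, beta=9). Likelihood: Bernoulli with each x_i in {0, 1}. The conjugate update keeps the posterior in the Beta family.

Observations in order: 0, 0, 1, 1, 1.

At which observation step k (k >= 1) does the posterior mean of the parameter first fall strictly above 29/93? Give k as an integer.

obs 1: x=0 → posterior Beta(7/2, 10)
obs 2: x=0 → posterior Beta(7/2, 11)
obs 3: x=1 → posterior Beta(9/2, 11)
obs 4: x=1 → posterior Beta(11/2, 11)
obs 5: x=1 → posterior Beta(13/2, 11)

k = 4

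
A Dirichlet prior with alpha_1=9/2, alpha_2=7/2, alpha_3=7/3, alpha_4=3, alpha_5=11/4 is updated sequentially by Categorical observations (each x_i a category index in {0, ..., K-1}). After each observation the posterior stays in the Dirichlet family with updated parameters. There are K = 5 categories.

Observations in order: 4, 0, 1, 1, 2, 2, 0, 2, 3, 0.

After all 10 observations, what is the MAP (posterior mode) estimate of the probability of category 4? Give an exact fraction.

obs 1: x=4 → posterior Dirichlet(9/2, 7/2, 7/3, 3, 15/4)
obs 2: x=0 → posterior Dirichlet(11/2, 7/2, 7/3, 3, 15/4)
obs 3: x=1 → posterior Dirichlet(11/2, 9/2, 7/3, 3, 15/4)
obs 4: x=1 → posterior Dirichlet(11/2, 11/2, 7/3, 3, 15/4)
obs 5: x=2 → posterior Dirichlet(11/2, 11/2, 10/3, 3, 15/4)
obs 6: x=2 → posterior Dirichlet(11/2, 11/2, 13/3, 3, 15/4)
obs 7: x=0 → posterior Dirichlet(13/2, 11/2, 13/3, 3, 15/4)
obs 8: x=2 → posterior Dirichlet(13/2, 11/2, 16/3, 3, 15/4)
obs 9: x=3 → posterior Dirichlet(13/2, 11/2, 16/3, 4, 15/4)
obs 10: x=0 → posterior Dirichlet(15/2, 11/2, 16/3, 4, 15/4)

3/23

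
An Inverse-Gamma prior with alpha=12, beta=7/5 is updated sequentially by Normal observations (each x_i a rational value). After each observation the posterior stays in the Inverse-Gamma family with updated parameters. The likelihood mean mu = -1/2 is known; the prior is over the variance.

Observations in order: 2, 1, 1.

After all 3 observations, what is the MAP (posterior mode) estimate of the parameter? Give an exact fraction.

271/580

obs 1: x=2 → posterior Inverse-Gamma(25/2, 181/40)
obs 2: x=1 → posterior Inverse-Gamma(13, 113/20)
obs 3: x=1 → posterior Inverse-Gamma(27/2, 271/40)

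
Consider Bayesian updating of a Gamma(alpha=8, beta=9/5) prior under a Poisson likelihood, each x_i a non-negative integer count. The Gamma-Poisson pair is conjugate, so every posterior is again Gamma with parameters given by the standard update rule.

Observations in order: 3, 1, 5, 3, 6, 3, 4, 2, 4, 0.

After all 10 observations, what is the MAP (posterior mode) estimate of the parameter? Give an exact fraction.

190/59

obs 1: x=3 → posterior Gamma(11, 14/5)
obs 2: x=1 → posterior Gamma(12, 19/5)
obs 3: x=5 → posterior Gamma(17, 24/5)
obs 4: x=3 → posterior Gamma(20, 29/5)
obs 5: x=6 → posterior Gamma(26, 34/5)
obs 6: x=3 → posterior Gamma(29, 39/5)
obs 7: x=4 → posterior Gamma(33, 44/5)
obs 8: x=2 → posterior Gamma(35, 49/5)
obs 9: x=4 → posterior Gamma(39, 54/5)
obs 10: x=0 → posterior Gamma(39, 59/5)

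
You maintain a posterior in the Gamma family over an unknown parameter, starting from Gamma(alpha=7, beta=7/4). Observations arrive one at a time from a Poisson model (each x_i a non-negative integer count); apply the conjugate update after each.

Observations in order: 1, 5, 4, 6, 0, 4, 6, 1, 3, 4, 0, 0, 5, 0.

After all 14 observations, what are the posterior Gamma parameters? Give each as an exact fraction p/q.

obs 1: x=1 → posterior Gamma(8, 11/4)
obs 2: x=5 → posterior Gamma(13, 15/4)
obs 3: x=4 → posterior Gamma(17, 19/4)
obs 4: x=6 → posterior Gamma(23, 23/4)
obs 5: x=0 → posterior Gamma(23, 27/4)
obs 6: x=4 → posterior Gamma(27, 31/4)
obs 7: x=6 → posterior Gamma(33, 35/4)
obs 8: x=1 → posterior Gamma(34, 39/4)
obs 9: x=3 → posterior Gamma(37, 43/4)
obs 10: x=4 → posterior Gamma(41, 47/4)
obs 11: x=0 → posterior Gamma(41, 51/4)
obs 12: x=0 → posterior Gamma(41, 55/4)
obs 13: x=5 → posterior Gamma(46, 59/4)
obs 14: x=0 → posterior Gamma(46, 63/4)

alpha=46, beta=63/4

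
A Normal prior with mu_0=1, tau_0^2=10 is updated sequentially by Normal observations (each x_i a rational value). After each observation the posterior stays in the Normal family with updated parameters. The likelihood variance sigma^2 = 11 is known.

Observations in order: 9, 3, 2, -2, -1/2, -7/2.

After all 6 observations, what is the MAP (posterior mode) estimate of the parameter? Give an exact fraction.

91/71

obs 1: x=9 → posterior Normal(101/21, 110/21)
obs 2: x=3 → posterior Normal(131/31, 110/31)
obs 3: x=2 → posterior Normal(151/41, 110/41)
obs 4: x=-2 → posterior Normal(131/51, 110/51)
obs 5: x=-1/2 → posterior Normal(126/61, 110/61)
obs 6: x=-7/2 → posterior Normal(91/71, 110/71)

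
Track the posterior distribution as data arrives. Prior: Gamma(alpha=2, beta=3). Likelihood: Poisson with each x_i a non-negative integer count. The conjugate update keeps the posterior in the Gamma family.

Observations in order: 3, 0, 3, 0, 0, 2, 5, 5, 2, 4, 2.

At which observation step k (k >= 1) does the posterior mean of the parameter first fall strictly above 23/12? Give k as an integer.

k = 10

obs 1: x=3 → posterior Gamma(5, 4)
obs 2: x=0 → posterior Gamma(5, 5)
obs 3: x=3 → posterior Gamma(8, 6)
obs 4: x=0 → posterior Gamma(8, 7)
obs 5: x=0 → posterior Gamma(8, 8)
obs 6: x=2 → posterior Gamma(10, 9)
obs 7: x=5 → posterior Gamma(15, 10)
obs 8: x=5 → posterior Gamma(20, 11)
obs 9: x=2 → posterior Gamma(22, 12)
obs 10: x=4 → posterior Gamma(26, 13)
obs 11: x=2 → posterior Gamma(28, 14)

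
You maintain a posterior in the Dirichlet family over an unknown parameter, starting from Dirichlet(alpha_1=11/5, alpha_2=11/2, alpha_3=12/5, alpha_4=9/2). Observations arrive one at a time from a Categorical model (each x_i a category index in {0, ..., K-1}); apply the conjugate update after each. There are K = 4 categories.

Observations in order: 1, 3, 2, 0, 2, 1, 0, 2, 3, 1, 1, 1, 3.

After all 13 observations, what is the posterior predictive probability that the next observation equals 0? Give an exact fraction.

7/46

obs 1: x=1 → posterior Dirichlet(11/5, 13/2, 12/5, 9/2)
obs 2: x=3 → posterior Dirichlet(11/5, 13/2, 12/5, 11/2)
obs 3: x=2 → posterior Dirichlet(11/5, 13/2, 17/5, 11/2)
obs 4: x=0 → posterior Dirichlet(16/5, 13/2, 17/5, 11/2)
obs 5: x=2 → posterior Dirichlet(16/5, 13/2, 22/5, 11/2)
obs 6: x=1 → posterior Dirichlet(16/5, 15/2, 22/5, 11/2)
obs 7: x=0 → posterior Dirichlet(21/5, 15/2, 22/5, 11/2)
obs 8: x=2 → posterior Dirichlet(21/5, 15/2, 27/5, 11/2)
obs 9: x=3 → posterior Dirichlet(21/5, 15/2, 27/5, 13/2)
obs 10: x=1 → posterior Dirichlet(21/5, 17/2, 27/5, 13/2)
obs 11: x=1 → posterior Dirichlet(21/5, 19/2, 27/5, 13/2)
obs 12: x=1 → posterior Dirichlet(21/5, 21/2, 27/5, 13/2)
obs 13: x=3 → posterior Dirichlet(21/5, 21/2, 27/5, 15/2)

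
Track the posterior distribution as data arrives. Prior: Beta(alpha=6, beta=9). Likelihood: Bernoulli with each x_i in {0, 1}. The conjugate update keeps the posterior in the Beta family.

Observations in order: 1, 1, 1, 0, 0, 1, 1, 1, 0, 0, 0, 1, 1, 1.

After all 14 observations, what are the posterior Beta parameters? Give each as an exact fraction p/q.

obs 1: x=1 → posterior Beta(7, 9)
obs 2: x=1 → posterior Beta(8, 9)
obs 3: x=1 → posterior Beta(9, 9)
obs 4: x=0 → posterior Beta(9, 10)
obs 5: x=0 → posterior Beta(9, 11)
obs 6: x=1 → posterior Beta(10, 11)
obs 7: x=1 → posterior Beta(11, 11)
obs 8: x=1 → posterior Beta(12, 11)
obs 9: x=0 → posterior Beta(12, 12)
obs 10: x=0 → posterior Beta(12, 13)
obs 11: x=0 → posterior Beta(12, 14)
obs 12: x=1 → posterior Beta(13, 14)
obs 13: x=1 → posterior Beta(14, 14)
obs 14: x=1 → posterior Beta(15, 14)

alpha=15, beta=14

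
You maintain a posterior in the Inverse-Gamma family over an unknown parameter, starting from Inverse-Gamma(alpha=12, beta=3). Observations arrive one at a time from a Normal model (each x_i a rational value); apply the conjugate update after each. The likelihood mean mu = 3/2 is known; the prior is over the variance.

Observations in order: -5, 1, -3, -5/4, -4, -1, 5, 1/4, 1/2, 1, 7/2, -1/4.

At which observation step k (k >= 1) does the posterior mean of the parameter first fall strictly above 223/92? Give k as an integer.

obs 1: x=-5 → posterior Inverse-Gamma(25/2, 193/8)
obs 2: x=1 → posterior Inverse-Gamma(13, 97/4)
obs 3: x=-3 → posterior Inverse-Gamma(27/2, 275/8)
obs 4: x=-5/4 → posterior Inverse-Gamma(14, 1221/32)
obs 5: x=-4 → posterior Inverse-Gamma(29/2, 1705/32)
obs 6: x=-1 → posterior Inverse-Gamma(15, 1805/32)
obs 7: x=5 → posterior Inverse-Gamma(31/2, 2001/32)
obs 8: x=1/4 → posterior Inverse-Gamma(16, 1013/16)
obs 9: x=1/2 → posterior Inverse-Gamma(33/2, 1021/16)
obs 10: x=1 → posterior Inverse-Gamma(17, 1023/16)
obs 11: x=7/2 → posterior Inverse-Gamma(35/2, 1055/16)
obs 12: x=-1/4 → posterior Inverse-Gamma(18, 2159/32)

k = 3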